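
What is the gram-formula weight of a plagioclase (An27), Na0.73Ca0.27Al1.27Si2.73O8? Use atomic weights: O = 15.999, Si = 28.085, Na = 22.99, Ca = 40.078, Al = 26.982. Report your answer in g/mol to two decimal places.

The formula mass is the sum 0.73×22.99 + 0.27×40.078 + 1.27×26.982 + 2.73×28.085 + 8×15.999.

266.53 g/mol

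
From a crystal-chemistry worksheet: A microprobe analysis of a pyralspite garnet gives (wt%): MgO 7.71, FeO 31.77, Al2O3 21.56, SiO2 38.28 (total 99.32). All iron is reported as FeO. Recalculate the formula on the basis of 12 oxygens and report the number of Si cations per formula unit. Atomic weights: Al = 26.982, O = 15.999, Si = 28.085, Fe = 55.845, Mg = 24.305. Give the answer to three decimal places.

7.71 wt% MgO ÷ 40.304 g/mol = 0.19130 mol, giving 0.19130 Mg and 0.19130 O.
31.77 wt% FeO ÷ 71.844 g/mol = 0.44221 mol, giving 0.44221 Fe and 0.44221 O.
21.56 wt% Al2O3 ÷ 101.961 g/mol = 0.21145 mol, giving 0.42290 Al and 0.63435 O.
38.28 wt% SiO2 ÷ 60.083 g/mol = 0.63712 mol, giving 0.63712 Si and 1.27424 O.
Oxygen sums to 2.54210; scaling by 12/2.54210 = 4.72051 puts the formula on 12 O.
Si: 0.63712 × 4.72051 = 3.008 atoms per formula unit.

3.008 Si apfu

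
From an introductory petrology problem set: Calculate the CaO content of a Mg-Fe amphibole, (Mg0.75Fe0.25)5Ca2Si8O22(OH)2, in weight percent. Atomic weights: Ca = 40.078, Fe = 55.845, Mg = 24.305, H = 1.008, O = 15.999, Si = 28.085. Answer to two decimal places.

13.17 wt%

M((Mg0.75Fe0.25)5Ca2Si8O22(OH)2) = 851.778 g/mol; M(CaO) = 56.077 g/mol.
Moles CaO per formula unit = 2 Ca ÷ 1 = 2.0000.
CaO fraction = (2.0000 × 56.077) / 851.778 = 112.154/851.778 = 0.1317.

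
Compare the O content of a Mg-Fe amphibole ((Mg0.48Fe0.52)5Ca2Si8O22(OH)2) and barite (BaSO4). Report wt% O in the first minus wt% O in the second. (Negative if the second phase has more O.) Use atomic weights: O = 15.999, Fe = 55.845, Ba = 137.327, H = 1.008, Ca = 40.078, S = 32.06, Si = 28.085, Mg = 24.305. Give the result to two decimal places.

15.51 percentage points

O in (Mg0.48Fe0.52)5Ca2Si8O22(OH)2: molar mass 894.357 g/mol; 24×15.999 = 383.976 g → 42.93 wt%.
O in BaSO4: molar mass 233.383 g/mol; 4×15.999 = 63.996 g → 27.42 wt%.
Difference = 42.93 − 27.42 = 15.51 percentage points.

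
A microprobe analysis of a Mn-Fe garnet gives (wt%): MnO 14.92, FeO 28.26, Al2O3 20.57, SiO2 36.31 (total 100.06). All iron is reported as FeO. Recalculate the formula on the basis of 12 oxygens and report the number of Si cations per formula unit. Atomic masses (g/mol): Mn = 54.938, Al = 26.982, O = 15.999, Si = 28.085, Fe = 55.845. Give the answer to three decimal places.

MnO: 14.92/70.937 = 0.21033 mol → 0.21033 mol Mn, 0.21033 mol O.
FeO: 28.26/71.844 = 0.39335 mol → 0.39335 mol Fe, 0.39335 mol O.
Al2O3: 20.57/101.961 = 0.20174 mol → 0.40348 mol Al, 0.60522 mol O.
SiO2: 36.31/60.083 = 0.60433 mol → 0.60433 mol Si, 1.20866 mol O.
Total oxygen = 2.41756 mol. Normalization factor = 12/2.41756 = 4.96368.
Si per 12 O = 0.60433 × 4.96368 = 3.000.

3.000 Si apfu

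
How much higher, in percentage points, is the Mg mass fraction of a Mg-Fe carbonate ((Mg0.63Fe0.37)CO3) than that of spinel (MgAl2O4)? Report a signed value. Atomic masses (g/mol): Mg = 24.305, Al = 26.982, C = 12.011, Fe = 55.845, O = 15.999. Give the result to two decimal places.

-1.13 percentage points

Mg in (Mg0.63Fe0.37)CO3: molar mass 95.983 g/mol; 0.63×24.305 = 15.312 g → 15.95 wt%.
Mg in MgAl2O4: molar mass 142.265 g/mol; 1×24.305 = 24.305 g → 17.08 wt%.
Difference = 15.95 − 17.08 = -1.13 percentage points.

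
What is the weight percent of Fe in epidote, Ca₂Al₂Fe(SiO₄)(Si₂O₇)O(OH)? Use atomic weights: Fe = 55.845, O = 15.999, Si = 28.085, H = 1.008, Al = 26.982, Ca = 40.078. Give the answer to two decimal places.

11.56 wt%

M(Ca₂Al₂Fe(SiO₄)(Si₂O₇)O(OH)) = 483.215 g/mol.
Fe contributes 1 × 55.845 = 55.845 g per mole.
55.845/483.215 = 0.1156 → 11.56%.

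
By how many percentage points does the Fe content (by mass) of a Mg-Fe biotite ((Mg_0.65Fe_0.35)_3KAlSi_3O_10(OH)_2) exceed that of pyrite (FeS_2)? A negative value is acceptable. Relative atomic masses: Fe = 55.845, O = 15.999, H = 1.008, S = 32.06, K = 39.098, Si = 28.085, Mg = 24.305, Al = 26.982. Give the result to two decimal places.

-33.53 percentage points

Fe in (Mg_0.65Fe_0.35)_3KAlSi_3O_10(OH)_2: molar mass 450.371 g/mol; 1.05×55.845 = 58.637 g → 13.02 wt%.
Fe in FeS_2: molar mass 119.965 g/mol; 1×55.845 = 55.845 g → 46.55 wt%.
Difference = 13.02 − 46.55 = -33.53 percentage points.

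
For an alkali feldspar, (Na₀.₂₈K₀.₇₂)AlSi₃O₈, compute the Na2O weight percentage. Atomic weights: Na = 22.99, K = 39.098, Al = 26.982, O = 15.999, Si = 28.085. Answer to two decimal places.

Formula mass = 273.817 g/mol.
0.28 Na → 0.1400 mol Na2O per formula unit; M(Na2O) = 61.979, so Na2O mass = 8.677 g.
8.677/273.817 × 100 = 3.17 wt%.

3.17 wt%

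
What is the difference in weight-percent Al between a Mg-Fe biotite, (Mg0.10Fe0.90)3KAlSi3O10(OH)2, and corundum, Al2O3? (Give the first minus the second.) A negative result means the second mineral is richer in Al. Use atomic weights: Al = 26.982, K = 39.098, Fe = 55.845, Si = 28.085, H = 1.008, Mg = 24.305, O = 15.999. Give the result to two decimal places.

M((Mg0.10Fe0.90)3KAlSi3O10(OH)2) = 502.412 g/mol, so wt% Al = 26.982/502.412 × 100 = 5.37%.
M(Al2O3) = 101.961 g/mol, so wt% Al = 53.964/101.961 × 100 = 52.93%.
5.37 − 52.93 = -47.56 pp.

-47.56 percentage points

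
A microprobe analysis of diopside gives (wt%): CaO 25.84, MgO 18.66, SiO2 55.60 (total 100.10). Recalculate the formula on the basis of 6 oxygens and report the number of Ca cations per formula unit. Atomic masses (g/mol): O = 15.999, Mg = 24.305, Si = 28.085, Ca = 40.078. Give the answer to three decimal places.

CaO: 25.84/56.077 = 0.46079 mol → 0.46079 mol Ca, 0.46079 mol O.
MgO: 18.66/40.304 = 0.46298 mol → 0.46298 mol Mg, 0.46298 mol O.
SiO2: 55.60/60.083 = 0.92539 mol → 0.92539 mol Si, 1.85078 mol O.
Total oxygen = 2.77455 mol. Normalization factor = 6/2.77455 = 2.16251.
Ca per 6 O = 0.46079 × 2.16251 = 0.996.

0.996 Ca apfu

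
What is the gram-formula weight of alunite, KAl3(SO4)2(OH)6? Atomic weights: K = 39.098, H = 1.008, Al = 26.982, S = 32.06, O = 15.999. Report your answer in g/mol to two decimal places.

M = 1·39.098 + 3·26.982 + 2·32.06 + 14·15.999 + 6·1.008

414.20 g/mol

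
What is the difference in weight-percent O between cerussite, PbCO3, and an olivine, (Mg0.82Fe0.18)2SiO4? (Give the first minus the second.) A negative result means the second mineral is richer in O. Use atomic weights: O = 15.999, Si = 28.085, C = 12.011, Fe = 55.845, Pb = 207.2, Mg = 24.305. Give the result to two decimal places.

M(PbCO3) = 267.208 g/mol, so wt% O = 47.997/267.208 × 100 = 17.96%.
M((Mg0.82Fe0.18)2SiO4) = 152.045 g/mol, so wt% O = 63.996/152.045 × 100 = 42.09%.
17.96 − 42.09 = -24.13 pp.

-24.13 percentage points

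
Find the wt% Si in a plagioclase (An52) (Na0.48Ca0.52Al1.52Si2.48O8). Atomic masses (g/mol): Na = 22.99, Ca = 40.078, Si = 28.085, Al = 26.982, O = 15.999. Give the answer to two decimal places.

Formula mass = 0.48*22.99 + 0.52*40.078 + 1.52*26.982 + 2.48*28.085 + 8*15.999 = 270.531 g/mol, of which 69.651 g is Si.
So Si makes up 69.651/270.531 = 0.2575 of the mass, i.e. 25.75%.

25.75 mass %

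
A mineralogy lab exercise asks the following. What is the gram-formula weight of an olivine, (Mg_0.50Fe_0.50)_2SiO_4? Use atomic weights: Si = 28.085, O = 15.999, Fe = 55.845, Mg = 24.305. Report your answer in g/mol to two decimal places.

Mg: 1 × 24.305 = 24.3050
Fe: 1 × 55.845 = 55.8450
Si: 1 × 28.085 = 28.0850
O: 4 × 15.999 = 63.9960
Summing the contributions gives the formula mass.

172.23 g/mol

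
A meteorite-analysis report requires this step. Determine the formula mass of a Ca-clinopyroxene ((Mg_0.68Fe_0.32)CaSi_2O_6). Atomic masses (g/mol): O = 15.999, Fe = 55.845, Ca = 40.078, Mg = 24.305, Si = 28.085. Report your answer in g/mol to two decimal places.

Mg: 0.68 × 24.305 = 16.5274
Fe: 0.32 × 55.845 = 17.8704
Ca: 1 × 40.078 = 40.0780
Si: 2 × 28.085 = 56.1700
O: 6 × 15.999 = 95.9940
Summing the contributions gives the formula mass.

226.64 g/mol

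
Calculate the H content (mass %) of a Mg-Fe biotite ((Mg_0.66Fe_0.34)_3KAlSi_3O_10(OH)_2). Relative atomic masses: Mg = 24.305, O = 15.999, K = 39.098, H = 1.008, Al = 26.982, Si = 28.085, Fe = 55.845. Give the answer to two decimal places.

Molar mass of (Mg_0.66Fe_0.34)_3KAlSi_3O_10(OH)_2: 1.98*24.305 + 1.02*55.845 + 1*39.098 + 1*26.982 + 3*28.085 + 12*15.999 + 2*1.008 = 449.425 g/mol.
Mass of H per formula unit: 2 × 1.008 = 2.016 g.
Weight fraction H = 2.016 / 449.425 = 0.0045.

0.45 mass %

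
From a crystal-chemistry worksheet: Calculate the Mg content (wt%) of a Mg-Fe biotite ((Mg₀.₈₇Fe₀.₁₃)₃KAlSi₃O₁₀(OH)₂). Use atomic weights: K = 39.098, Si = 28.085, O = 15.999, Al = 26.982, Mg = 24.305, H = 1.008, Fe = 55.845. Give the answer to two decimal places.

M((Mg₀.₈₇Fe₀.₁₃)₃KAlSi₃O₁₀(OH)₂) = 429.555 g/mol.
Mg contributes 2.61 × 24.305 = 63.436 g per mole.
63.436/429.555 = 0.1477 → 14.77%.

14.77 wt%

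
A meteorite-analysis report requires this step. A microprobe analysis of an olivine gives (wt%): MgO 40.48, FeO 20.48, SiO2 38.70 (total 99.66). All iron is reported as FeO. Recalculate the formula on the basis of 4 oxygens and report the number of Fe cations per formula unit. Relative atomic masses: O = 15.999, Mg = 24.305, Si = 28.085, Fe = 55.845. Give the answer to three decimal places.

0.442 Fe apfu

MgO (M=40.304): mol = 1.00437; Mg = 1.00437, O = 1.00437.
FeO (M=71.844): mol = 0.28506; Fe = 0.28506, O = 0.28506.
SiO2 (M=60.083): mol = 0.64411; Si = 0.64411, O = 1.28822.
ΣO = 2.57765; factor = 4/ΣO = 1.55180.
Fe apfu = 0.28506 × 1.55180 = 0.442.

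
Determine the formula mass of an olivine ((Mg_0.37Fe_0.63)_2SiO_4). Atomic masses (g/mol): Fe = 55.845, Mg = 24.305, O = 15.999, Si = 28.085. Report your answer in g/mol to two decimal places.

M = 0.74×24.305 + 1.26×55.845 + 1×28.085 + 4×15.999

180.43 g/mol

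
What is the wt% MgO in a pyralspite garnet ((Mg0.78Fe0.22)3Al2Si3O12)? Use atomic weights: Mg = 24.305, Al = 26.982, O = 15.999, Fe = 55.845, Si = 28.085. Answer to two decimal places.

Formula mass = 423.938 g/mol.
2.34 Mg → 2.3400 mol MgO per formula unit; M(MgO) = 40.304, so MgO mass = 94.311 g.
94.311/423.938 × 100 = 22.25 wt%.

22.25 wt%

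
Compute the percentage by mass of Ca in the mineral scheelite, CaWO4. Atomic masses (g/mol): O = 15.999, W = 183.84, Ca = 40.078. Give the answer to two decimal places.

13.92 mass %

Molar mass of CaWO4: 1*40.078 + 1*183.84 + 4*15.999 = 287.914 g/mol.
Mass of Ca per formula unit: 1 × 40.078 = 40.078 g.
Weight fraction Ca = 40.078 / 287.914 = 0.1392.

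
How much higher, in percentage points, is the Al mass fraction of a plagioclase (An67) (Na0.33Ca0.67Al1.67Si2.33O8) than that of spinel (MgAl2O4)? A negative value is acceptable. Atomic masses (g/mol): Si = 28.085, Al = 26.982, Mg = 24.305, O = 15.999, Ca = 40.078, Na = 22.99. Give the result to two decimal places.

First mineral: 45.060 g Al in 272.929 g formula = 16.51 wt% Al.
Second mineral: 53.964 g Al in 142.265 g formula = 37.93 wt% Al.
16.51% − 37.93% gives a difference of -21.42 percentage points.

-21.42 percentage points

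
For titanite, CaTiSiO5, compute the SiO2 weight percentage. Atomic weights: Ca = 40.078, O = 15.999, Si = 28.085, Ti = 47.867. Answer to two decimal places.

M(CaTiSiO5) = 196.025 g/mol; M(SiO2) = 60.083 g/mol.
Moles SiO2 per formula unit = 1 Si ÷ 1 = 1.0000.
SiO2 fraction = (1.0000 × 60.083) / 196.025 = 60.083/196.025 = 0.3065.

30.65 wt%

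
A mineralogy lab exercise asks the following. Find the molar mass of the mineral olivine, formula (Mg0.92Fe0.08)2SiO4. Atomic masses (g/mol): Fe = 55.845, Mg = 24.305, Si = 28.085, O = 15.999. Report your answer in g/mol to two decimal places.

The formula mass is the sum 1.84*24.305 + 0.16*55.845 + 1*28.085 + 4*15.999.

145.74 g/mol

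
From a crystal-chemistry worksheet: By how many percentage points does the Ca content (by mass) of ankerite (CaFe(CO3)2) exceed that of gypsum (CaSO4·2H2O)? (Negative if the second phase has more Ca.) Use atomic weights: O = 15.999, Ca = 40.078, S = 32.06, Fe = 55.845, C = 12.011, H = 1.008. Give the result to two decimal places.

-4.72 percentage points

Ca in CaFe(CO3)2: molar mass 215.939 g/mol; 1×40.078 = 40.078 g → 18.56 wt%.
Ca in CaSO4·2H2O: molar mass 172.164 g/mol; 1×40.078 = 40.078 g → 23.28 wt%.
Difference = 18.56 − 23.28 = -4.72 percentage points.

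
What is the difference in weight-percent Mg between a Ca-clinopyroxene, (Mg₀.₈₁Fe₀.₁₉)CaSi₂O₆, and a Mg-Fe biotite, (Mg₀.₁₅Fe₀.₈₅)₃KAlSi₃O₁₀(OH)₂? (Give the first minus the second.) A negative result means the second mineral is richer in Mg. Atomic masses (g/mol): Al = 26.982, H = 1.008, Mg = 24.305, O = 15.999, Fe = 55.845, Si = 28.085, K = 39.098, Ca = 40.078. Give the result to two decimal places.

6.65 percentage points

M((Mg₀.₈₁Fe₀.₁₉)CaSi₂O₆) = 222.540 g/mol, so wt% Mg = 19.687/222.540 × 100 = 8.85%.
M((Mg₀.₁₅Fe₀.₈₅)₃KAlSi₃O₁₀(OH)₂) = 497.681 g/mol, so wt% Mg = 10.937/497.681 × 100 = 2.20%.
8.85 − 2.20 = 6.65 pp.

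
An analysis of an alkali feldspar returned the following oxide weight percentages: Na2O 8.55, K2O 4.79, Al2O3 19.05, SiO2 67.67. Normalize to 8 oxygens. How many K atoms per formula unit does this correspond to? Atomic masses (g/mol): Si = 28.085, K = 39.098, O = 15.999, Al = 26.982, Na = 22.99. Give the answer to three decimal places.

Na2O (M=61.979): mol = 0.13795; Na = 0.27590, O = 0.13795.
K2O (M=94.195): mol = 0.05085; K = 0.10170, O = 0.05085.
Al2O3 (M=101.961): mol = 0.18684; Al = 0.37368, O = 0.56052.
SiO2 (M=60.083): mol = 1.12628; Si = 1.12628, O = 2.25256.
ΣO = 3.00188; factor = 8/ΣO = 2.66500.
K apfu = 0.10170 × 2.66500 = 0.271.

0.271 K apfu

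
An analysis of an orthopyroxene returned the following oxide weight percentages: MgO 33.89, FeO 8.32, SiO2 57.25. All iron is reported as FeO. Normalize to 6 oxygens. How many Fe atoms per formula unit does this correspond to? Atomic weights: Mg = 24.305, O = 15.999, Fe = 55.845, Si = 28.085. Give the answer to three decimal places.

0.243 Fe apfu

MgO (M=40.304): mol = 0.84086; Mg = 0.84086, O = 0.84086.
FeO (M=71.844): mol = 0.11581; Fe = 0.11581, O = 0.11581.
SiO2 (M=60.083): mol = 0.95285; Si = 0.95285, O = 1.90570.
ΣO = 2.86237; factor = 6/ΣO = 2.09617.
Fe apfu = 0.11581 × 2.09617 = 0.243.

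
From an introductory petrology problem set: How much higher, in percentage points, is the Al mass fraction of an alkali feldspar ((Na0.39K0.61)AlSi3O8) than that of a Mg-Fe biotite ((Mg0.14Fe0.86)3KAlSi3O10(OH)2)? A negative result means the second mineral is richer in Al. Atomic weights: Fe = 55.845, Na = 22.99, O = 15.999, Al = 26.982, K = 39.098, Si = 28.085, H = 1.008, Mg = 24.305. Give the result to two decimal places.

4.51 percentage points

Al in (Na0.39K0.61)AlSi3O8: molar mass 272.045 g/mol; 1×26.982 = 26.982 g → 9.92 wt%.
Al in (Mg0.14Fe0.86)3KAlSi3O10(OH)2: molar mass 498.627 g/mol; 1×26.982 = 26.982 g → 5.41 wt%.
Difference = 9.92 − 5.41 = 4.51 percentage points.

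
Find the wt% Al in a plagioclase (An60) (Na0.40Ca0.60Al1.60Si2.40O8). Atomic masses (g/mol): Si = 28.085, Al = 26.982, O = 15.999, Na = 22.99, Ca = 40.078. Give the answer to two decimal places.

15.88 wt%

M(Na0.40Ca0.60Al1.60Si2.40O8) = 271.810 g/mol.
Al contributes 1.60 × 26.982 = 43.171 g per mole.
43.171/271.810 = 0.1588 → 15.88%.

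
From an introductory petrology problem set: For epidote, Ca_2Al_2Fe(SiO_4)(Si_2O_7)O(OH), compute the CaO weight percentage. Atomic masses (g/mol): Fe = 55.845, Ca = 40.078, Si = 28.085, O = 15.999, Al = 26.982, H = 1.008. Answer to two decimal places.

Molar mass of Ca_2Al_2Fe(SiO_4)(Si_2O_7)O(OH) = 2*40.078 + 2*26.982 + 1*55.845 + 3*28.085 + 13*15.999 + 1*1.008 = 483.215 g/mol.
Each formula unit contains 2 Ca, equivalent to 2/1 = 2.0000 mol CaO.
M(CaO) = 1×40.078 + 1×15.999 = 56.077 g/mol.
Mass of CaO per formula unit = 2.0000 × 56.077 = 112.154 g.
CaO wt% = 112.154 / 483.215 × 100 = 23.21%.

23.21 wt%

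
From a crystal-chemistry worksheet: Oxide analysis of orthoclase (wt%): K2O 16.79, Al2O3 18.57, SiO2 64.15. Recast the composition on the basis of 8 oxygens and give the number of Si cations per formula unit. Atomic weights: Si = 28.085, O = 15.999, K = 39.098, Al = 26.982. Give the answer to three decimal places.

K2O: 16.79/94.195 = 0.17825 mol → 0.35650 mol K, 0.17825 mol O.
Al2O3: 18.57/101.961 = 0.18213 mol → 0.36426 mol Al, 0.54639 mol O.
SiO2: 64.15/60.083 = 1.06769 mol → 1.06769 mol Si, 2.13538 mol O.
Total oxygen = 2.86002 mol. Normalization factor = 8/2.86002 = 2.79718.
Si per 8 O = 1.06769 × 2.79718 = 2.987.

2.987 Si apfu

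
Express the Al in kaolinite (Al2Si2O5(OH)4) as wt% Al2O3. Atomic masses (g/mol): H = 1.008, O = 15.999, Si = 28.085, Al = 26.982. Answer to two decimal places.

Formula mass = 258.157 g/mol.
2 Al → 1.0000 mol Al2O3 per formula unit; M(Al2O3) = 101.961, so Al2O3 mass = 101.961 g.
101.961/258.157 × 100 = 39.50 wt%.

39.50 wt%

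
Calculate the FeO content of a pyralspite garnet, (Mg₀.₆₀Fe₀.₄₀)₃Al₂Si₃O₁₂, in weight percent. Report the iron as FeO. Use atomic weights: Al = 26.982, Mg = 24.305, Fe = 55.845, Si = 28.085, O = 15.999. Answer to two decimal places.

19.55 wt%

Molar mass of (Mg₀.₆₀Fe₀.₄₀)₃Al₂Si₃O₁₂ = 1.80×24.305 + 1.20×55.845 + 2×26.982 + 3×28.085 + 12×15.999 = 440.970 g/mol.
Each formula unit contains 1.20 Fe, equivalent to 1.20/1 = 1.2000 mol FeO.
M(FeO) = 1×55.845 + 1×15.999 = 71.844 g/mol.
Mass of FeO per formula unit = 1.2000 × 71.844 = 86.213 g.
FeO wt% = 86.213 / 440.970 × 100 = 19.55%.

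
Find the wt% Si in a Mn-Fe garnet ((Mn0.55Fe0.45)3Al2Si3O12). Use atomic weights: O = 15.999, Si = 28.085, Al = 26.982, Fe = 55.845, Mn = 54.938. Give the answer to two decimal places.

16.98 weight percent

Molar mass of (Mn0.55Fe0.45)3Al2Si3O12: 1.65·54.938 + 1.35·55.845 + 2·26.982 + 3·28.085 + 12·15.999 = 496.245 g/mol.
Mass of Si per formula unit: 3 × 28.085 = 84.255 g.
Weight fraction Si = 84.255 / 496.245 = 0.1698.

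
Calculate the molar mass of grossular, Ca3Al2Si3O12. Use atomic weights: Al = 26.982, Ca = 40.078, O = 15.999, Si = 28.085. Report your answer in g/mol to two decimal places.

The formula mass is the sum 3*40.078 + 2*26.982 + 3*28.085 + 12*15.999.

450.44 g/mol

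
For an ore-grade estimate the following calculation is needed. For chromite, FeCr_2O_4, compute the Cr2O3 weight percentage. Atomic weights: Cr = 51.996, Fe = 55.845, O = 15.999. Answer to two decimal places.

Molar mass of FeCr_2O_4 = 1×55.845 + 2×51.996 + 4×15.999 = 223.833 g/mol.
Each formula unit contains 2 Cr, equivalent to 2/2 = 1.0000 mol Cr2O3.
M(Cr2O3) = 2×51.996 + 3×15.999 = 151.989 g/mol.
Mass of Cr2O3 per formula unit = 1.0000 × 151.989 = 151.989 g.
Cr2O3 wt% = 151.989 / 223.833 × 100 = 67.90%.

67.90 wt%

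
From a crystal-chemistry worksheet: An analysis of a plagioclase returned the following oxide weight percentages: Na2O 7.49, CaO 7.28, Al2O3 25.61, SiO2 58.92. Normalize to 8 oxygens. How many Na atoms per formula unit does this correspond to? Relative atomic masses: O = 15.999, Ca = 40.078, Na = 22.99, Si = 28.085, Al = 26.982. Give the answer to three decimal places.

0.652 Na apfu

Na2O (M=61.979): mol = 0.12085; Na = 0.24170, O = 0.12085.
CaO (M=56.077): mol = 0.12982; Ca = 0.12982, O = 0.12982.
Al2O3 (M=101.961): mol = 0.25117; Al = 0.50234, O = 0.75351.
SiO2 (M=60.083): mol = 0.98064; Si = 0.98064, O = 1.96128.
ΣO = 2.96546; factor = 8/ΣO = 2.69773.
Na apfu = 0.24170 × 2.69773 = 0.652.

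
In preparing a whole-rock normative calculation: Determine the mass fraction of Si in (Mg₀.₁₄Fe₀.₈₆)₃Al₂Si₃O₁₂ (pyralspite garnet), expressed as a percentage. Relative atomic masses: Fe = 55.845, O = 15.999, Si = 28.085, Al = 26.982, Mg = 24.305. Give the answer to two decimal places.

17.39 wt%

Formula mass = 0.42·24.305 + 2.58·55.845 + 2·26.982 + 3·28.085 + 12·15.999 = 484.495 g/mol, of which 84.255 g is Si.
So Si makes up 84.255/484.495 = 0.1739 of the mass, i.e. 17.39%.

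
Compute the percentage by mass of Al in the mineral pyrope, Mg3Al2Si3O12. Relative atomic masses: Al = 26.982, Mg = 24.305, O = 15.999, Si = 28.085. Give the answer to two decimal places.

M(Mg3Al2Si3O12) = 403.122 g/mol.
Al contributes 2 × 26.982 = 53.964 g per mole.
53.964/403.122 = 0.1339 → 13.39%.

13.39 mass %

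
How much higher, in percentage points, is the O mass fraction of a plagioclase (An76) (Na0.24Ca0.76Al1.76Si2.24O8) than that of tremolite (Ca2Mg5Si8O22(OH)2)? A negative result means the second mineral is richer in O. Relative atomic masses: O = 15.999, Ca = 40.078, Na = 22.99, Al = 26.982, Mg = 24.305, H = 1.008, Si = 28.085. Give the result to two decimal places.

First mineral: 127.992 g O in 274.368 g formula = 46.65 wt% O.
Second mineral: 383.976 g O in 812.353 g formula = 47.27 wt% O.
46.65% − 47.27% gives a difference of -0.62 percentage points.

-0.62 percentage points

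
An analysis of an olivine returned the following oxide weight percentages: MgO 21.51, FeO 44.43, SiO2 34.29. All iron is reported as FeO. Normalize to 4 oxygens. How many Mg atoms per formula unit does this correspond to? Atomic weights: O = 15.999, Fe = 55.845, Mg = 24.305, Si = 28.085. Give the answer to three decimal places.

0.931 Mg apfu

MgO (M=40.304): mol = 0.53369; Mg = 0.53369, O = 0.53369.
FeO (M=71.844): mol = 0.61842; Fe = 0.61842, O = 0.61842.
SiO2 (M=60.083): mol = 0.57071; Si = 0.57071, O = 1.14142.
ΣO = 2.29353; factor = 4/ΣO = 1.74404.
Mg apfu = 0.53369 × 1.74404 = 0.931.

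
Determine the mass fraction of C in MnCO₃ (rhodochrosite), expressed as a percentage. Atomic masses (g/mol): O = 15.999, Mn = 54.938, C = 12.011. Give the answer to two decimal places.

10.45 wt%

Molar mass of MnCO₃: 1×54.938 + 1×12.011 + 3×15.999 = 114.946 g/mol.
Mass of C per formula unit: 1 × 12.011 = 12.011 g.
Weight fraction C = 12.011 / 114.946 = 0.1045.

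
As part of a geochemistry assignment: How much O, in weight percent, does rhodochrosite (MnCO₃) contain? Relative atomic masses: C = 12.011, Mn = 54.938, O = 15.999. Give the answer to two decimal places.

M(MnCO₃) = 114.946 g/mol.
O contributes 3 × 15.999 = 47.997 g per mole.
47.997/114.946 = 0.4176 → 41.76%.

41.76 weight percent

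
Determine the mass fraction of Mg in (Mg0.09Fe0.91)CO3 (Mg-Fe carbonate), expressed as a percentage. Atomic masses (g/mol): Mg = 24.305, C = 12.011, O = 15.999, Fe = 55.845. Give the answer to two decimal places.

1.94 wt%

M((Mg0.09Fe0.91)CO3) = 113.014 g/mol.
Mg contributes 0.09 × 24.305 = 2.187 g per mole.
2.187/113.014 = 0.0194 → 1.94%.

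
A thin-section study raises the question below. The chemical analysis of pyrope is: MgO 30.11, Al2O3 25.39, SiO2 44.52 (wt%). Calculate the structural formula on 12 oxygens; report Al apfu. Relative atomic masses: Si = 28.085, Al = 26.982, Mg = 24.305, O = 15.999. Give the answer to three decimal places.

2.008 Al apfu

MgO (M=40.304): mol = 0.74707; Mg = 0.74707, O = 0.74707.
Al2O3 (M=101.961): mol = 0.24902; Al = 0.49804, O = 0.74706.
SiO2 (M=60.083): mol = 0.74097; Si = 0.74097, O = 1.48194.
ΣO = 2.97607; factor = 12/ΣO = 4.03216.
Al apfu = 0.49804 × 4.03216 = 2.008.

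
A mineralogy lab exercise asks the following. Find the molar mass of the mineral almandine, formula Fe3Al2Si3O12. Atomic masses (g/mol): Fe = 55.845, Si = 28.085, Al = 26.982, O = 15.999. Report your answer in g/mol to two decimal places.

497.74 g/mol

The formula mass is the sum 3·55.845 + 2·26.982 + 3·28.085 + 12·15.999.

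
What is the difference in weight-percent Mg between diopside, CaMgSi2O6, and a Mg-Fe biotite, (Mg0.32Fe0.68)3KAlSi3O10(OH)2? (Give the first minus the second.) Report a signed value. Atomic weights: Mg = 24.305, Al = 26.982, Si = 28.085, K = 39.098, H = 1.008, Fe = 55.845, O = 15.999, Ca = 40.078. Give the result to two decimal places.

M(CaMgSi2O6) = 216.547 g/mol, so wt% Mg = 24.305/216.547 × 100 = 11.22%.
M((Mg0.32Fe0.68)3KAlSi3O10(OH)2) = 481.596 g/mol, so wt% Mg = 23.333/481.596 × 100 = 4.84%.
11.22 − 4.84 = 6.38 pp.

6.38 percentage points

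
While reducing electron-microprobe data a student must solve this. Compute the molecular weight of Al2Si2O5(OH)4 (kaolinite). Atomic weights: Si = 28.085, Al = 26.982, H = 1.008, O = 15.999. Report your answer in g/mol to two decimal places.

Al: 2 × 26.982 = 53.9640
Si: 2 × 28.085 = 56.1700
O: 9 × 15.999 = 143.9910
H: 4 × 1.008 = 4.0320
Summing the contributions gives the formula mass.

258.16 g/mol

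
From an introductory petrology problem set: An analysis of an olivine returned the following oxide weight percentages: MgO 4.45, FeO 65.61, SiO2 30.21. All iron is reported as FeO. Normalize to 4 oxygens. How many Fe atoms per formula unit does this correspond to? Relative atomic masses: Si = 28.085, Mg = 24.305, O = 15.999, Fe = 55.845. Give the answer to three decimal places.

4.45 wt% MgO ÷ 40.304 g/mol = 0.11041 mol, giving 0.11041 Mg and 0.11041 O.
65.61 wt% FeO ÷ 71.844 g/mol = 0.91323 mol, giving 0.91323 Fe and 0.91323 O.
30.21 wt% SiO2 ÷ 60.083 g/mol = 0.50280 mol, giving 0.50280 Si and 1.00560 O.
Oxygen sums to 2.02924; scaling by 4/2.02924 = 1.97118 puts the formula on 4 O.
Fe: 0.91323 × 1.97118 = 1.800 atoms per formula unit.

1.800 Fe apfu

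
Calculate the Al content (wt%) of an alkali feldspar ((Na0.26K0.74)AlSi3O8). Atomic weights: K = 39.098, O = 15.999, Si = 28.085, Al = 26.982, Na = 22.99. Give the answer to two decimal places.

Formula mass = 0.26·22.99 + 0.74·39.098 + 1·26.982 + 3·28.085 + 8·15.999 = 274.139 g/mol, of which 26.982 g is Al.
So Al makes up 26.982/274.139 = 0.0984 of the mass, i.e. 9.84%.

9.84 wt%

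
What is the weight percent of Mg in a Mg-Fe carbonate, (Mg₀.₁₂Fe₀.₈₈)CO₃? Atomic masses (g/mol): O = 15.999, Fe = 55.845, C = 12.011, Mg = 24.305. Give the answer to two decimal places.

Formula mass = 0.12*24.305 + 0.88*55.845 + 1*12.011 + 3*15.999 = 112.068 g/mol, of which 2.917 g is Mg.
So Mg makes up 2.917/112.068 = 0.0260 of the mass, i.e. 2.60%.

2.60 mass %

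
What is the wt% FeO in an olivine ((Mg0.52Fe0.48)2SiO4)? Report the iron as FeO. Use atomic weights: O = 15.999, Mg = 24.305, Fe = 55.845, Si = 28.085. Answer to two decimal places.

40.34 wt%

Molar mass of (Mg0.52Fe0.48)2SiO4 = 1.04*24.305 + 0.96*55.845 + 1*28.085 + 4*15.999 = 170.969 g/mol.
Each formula unit contains 0.96 Fe, equivalent to 0.96/1 = 0.9600 mol FeO.
M(FeO) = 1×55.845 + 1×15.999 = 71.844 g/mol.
Mass of FeO per formula unit = 0.9600 × 71.844 = 68.970 g.
FeO wt% = 68.970 / 170.969 × 100 = 40.34%.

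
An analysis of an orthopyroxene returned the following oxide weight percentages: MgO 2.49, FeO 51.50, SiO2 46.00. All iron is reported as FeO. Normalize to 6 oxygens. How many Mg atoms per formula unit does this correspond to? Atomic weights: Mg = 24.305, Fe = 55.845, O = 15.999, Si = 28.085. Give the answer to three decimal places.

MgO (M=40.304): mol = 0.06178; Mg = 0.06178, O = 0.06178.
FeO (M=71.844): mol = 0.71683; Fe = 0.71683, O = 0.71683.
SiO2 (M=60.083): mol = 0.76561; Si = 0.76561, O = 1.53122.
ΣO = 2.30983; factor = 6/ΣO = 2.59759.
Mg apfu = 0.06178 × 2.59759 = 0.160.

0.160 Mg apfu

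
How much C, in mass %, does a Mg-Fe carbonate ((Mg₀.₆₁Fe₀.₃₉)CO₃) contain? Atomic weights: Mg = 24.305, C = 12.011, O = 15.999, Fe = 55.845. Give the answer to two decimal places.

12.43 mass %

Molar mass of (Mg₀.₆₁Fe₀.₃₉)CO₃: 0.61·24.305 + 0.39·55.845 + 1·12.011 + 3·15.999 = 96.614 g/mol.
Mass of C per formula unit: 1 × 12.011 = 12.011 g.
Weight fraction C = 12.011 / 96.614 = 0.1243.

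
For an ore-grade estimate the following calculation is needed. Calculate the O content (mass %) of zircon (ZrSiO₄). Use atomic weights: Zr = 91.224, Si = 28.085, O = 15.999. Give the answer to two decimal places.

34.91 mass %

Formula mass = 1*91.224 + 1*28.085 + 4*15.999 = 183.305 g/mol, of which 63.996 g is O.
So O makes up 63.996/183.305 = 0.3491 of the mass, i.e. 34.91%.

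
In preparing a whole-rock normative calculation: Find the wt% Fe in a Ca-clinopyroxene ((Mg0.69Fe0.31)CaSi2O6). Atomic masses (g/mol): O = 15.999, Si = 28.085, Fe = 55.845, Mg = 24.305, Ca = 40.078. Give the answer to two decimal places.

Molar mass of (Mg0.69Fe0.31)CaSi2O6: 0.69·24.305 + 0.31·55.845 + 1·40.078 + 2·28.085 + 6·15.999 = 226.324 g/mol.
Mass of Fe per formula unit: 0.31 × 55.845 = 17.312 g.
Weight fraction Fe = 17.312 / 226.324 = 0.0765.

7.65 weight percent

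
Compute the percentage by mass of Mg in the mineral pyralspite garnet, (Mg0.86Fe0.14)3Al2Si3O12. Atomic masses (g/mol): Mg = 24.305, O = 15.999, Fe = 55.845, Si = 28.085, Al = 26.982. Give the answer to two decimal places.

M((Mg0.86Fe0.14)3Al2Si3O12) = 416.369 g/mol.
Mg contributes 2.58 × 24.305 = 62.707 g per mole.
62.707/416.369 = 0.1506 → 15.06%.

15.06 mass %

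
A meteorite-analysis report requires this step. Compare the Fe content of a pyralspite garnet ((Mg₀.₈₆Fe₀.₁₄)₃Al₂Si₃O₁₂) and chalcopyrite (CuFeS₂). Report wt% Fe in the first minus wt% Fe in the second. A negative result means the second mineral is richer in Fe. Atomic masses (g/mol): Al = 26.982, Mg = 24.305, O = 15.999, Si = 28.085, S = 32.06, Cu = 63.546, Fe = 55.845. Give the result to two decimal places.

-24.80 percentage points

First mineral: 23.455 g Fe in 416.369 g formula = 5.63 wt% Fe.
Second mineral: 55.845 g Fe in 183.511 g formula = 30.43 wt% Fe.
5.63% − 30.43% gives a difference of -24.80 percentage points.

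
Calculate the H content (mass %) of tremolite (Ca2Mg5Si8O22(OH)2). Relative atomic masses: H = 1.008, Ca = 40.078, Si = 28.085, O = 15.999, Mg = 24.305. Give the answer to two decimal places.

0.25 mass %

Molar mass of Ca2Mg5Si8O22(OH)2: 2·40.078 + 5·24.305 + 8·28.085 + 24·15.999 + 2·1.008 = 812.353 g/mol.
Mass of H per formula unit: 2 × 1.008 = 2.016 g.
Weight fraction H = 2.016 / 812.353 = 0.0025.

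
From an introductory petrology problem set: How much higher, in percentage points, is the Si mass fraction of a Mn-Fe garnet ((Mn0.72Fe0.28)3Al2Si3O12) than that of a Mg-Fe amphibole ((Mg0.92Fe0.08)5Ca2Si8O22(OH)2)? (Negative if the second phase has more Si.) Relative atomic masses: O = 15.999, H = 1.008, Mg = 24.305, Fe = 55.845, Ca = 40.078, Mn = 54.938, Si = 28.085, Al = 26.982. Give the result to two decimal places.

First mineral: 84.255 g Si in 495.783 g formula = 16.99 wt% Si.
Second mineral: 224.680 g Si in 824.969 g formula = 27.23 wt% Si.
16.99% − 27.23% gives a difference of -10.24 percentage points.

-10.24 percentage points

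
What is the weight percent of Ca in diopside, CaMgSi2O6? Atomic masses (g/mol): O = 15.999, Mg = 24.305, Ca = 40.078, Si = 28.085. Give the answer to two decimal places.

18.51 wt%

Formula mass = 1*40.078 + 1*24.305 + 2*28.085 + 6*15.999 = 216.547 g/mol, of which 40.078 g is Ca.
So Ca makes up 40.078/216.547 = 0.1851 of the mass, i.e. 18.51%.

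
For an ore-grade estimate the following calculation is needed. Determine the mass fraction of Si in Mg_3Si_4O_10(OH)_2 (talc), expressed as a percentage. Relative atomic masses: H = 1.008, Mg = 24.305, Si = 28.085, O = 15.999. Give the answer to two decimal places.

Formula mass = 3·24.305 + 4·28.085 + 12·15.999 + 2·1.008 = 379.259 g/mol, of which 112.340 g is Si.
So Si makes up 112.340/379.259 = 0.2962 of the mass, i.e. 29.62%.

29.62 weight percent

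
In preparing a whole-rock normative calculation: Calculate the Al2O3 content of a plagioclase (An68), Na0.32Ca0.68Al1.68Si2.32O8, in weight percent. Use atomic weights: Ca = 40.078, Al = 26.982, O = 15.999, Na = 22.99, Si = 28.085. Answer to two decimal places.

31.36 wt%

Molar mass of Na0.32Ca0.68Al1.68Si2.32O8 = 0.32·22.99 + 0.68·40.078 + 1.68·26.982 + 2.32·28.085 + 8·15.999 = 273.089 g/mol.
Each formula unit contains 1.68 Al, equivalent to 1.68/2 = 0.8400 mol Al2O3.
M(Al2O3) = 2×26.982 + 3×15.999 = 101.961 g/mol.
Mass of Al2O3 per formula unit = 0.8400 × 101.961 = 85.647 g.
Al2O3 wt% = 85.647 / 273.089 × 100 = 31.36%.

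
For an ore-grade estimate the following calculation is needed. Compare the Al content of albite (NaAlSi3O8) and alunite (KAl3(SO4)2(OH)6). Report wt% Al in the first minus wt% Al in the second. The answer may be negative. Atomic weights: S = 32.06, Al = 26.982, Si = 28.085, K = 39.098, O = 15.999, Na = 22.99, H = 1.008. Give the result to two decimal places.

-9.25 percentage points

M(NaAlSi3O8) = 262.219 g/mol, so wt% Al = 26.982/262.219 × 100 = 10.29%.
M(KAl3(SO4)2(OH)6) = 414.198 g/mol, so wt% Al = 80.946/414.198 × 100 = 19.54%.
10.29 − 19.54 = -9.25 pp.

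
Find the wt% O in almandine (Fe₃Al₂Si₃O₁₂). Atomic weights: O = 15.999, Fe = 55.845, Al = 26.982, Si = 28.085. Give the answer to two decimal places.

38.57 weight percent

Molar mass of Fe₃Al₂Si₃O₁₂: 3*55.845 + 2*26.982 + 3*28.085 + 12*15.999 = 497.742 g/mol.
Mass of O per formula unit: 12 × 15.999 = 191.988 g.
Weight fraction O = 191.988 / 497.742 = 0.3857.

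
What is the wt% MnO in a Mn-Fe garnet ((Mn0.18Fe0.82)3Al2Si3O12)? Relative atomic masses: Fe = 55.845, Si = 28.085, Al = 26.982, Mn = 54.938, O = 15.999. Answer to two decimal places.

Formula mass = 497.252 g/mol.
0.54 Mn → 0.5400 mol MnO per formula unit; M(MnO) = 70.937, so MnO mass = 38.306 g.
38.306/497.252 × 100 = 7.70 wt%.

7.70 wt%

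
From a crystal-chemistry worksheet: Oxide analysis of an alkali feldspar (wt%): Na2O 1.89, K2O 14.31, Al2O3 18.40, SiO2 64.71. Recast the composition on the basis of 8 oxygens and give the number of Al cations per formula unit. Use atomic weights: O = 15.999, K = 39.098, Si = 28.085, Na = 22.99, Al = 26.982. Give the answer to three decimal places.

1.89 wt% Na2O ÷ 61.979 g/mol = 0.03049 mol, giving 0.06098 Na and 0.03049 O.
14.31 wt% K2O ÷ 94.195 g/mol = 0.15192 mol, giving 0.30384 K and 0.15192 O.
18.40 wt% Al2O3 ÷ 101.961 g/mol = 0.18046 mol, giving 0.36092 Al and 0.54138 O.
64.71 wt% SiO2 ÷ 60.083 g/mol = 1.07701 mol, giving 1.07701 Si and 2.15402 O.
Oxygen sums to 2.87781; scaling by 8/2.87781 = 2.77989 puts the formula on 8 O.
Al: 0.36092 × 2.77989 = 1.003 atoms per formula unit.

1.003 Al apfu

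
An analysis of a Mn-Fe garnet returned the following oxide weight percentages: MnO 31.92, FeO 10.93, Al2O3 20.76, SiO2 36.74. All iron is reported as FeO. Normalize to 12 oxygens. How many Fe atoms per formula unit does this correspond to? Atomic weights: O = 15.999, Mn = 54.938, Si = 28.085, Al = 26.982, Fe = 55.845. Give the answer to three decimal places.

MnO: 31.92/70.937 = 0.44998 mol → 0.44998 mol Mn, 0.44998 mol O.
FeO: 10.93/71.844 = 0.15214 mol → 0.15214 mol Fe, 0.15214 mol O.
Al2O3: 20.76/101.961 = 0.20361 mol → 0.40722 mol Al, 0.61083 mol O.
SiO2: 36.74/60.083 = 0.61149 mol → 0.61149 mol Si, 1.22298 mol O.
Total oxygen = 2.43593 mol. Normalization factor = 12/2.43593 = 4.92625.
Fe per 12 O = 0.15214 × 4.92625 = 0.749.

0.749 Fe apfu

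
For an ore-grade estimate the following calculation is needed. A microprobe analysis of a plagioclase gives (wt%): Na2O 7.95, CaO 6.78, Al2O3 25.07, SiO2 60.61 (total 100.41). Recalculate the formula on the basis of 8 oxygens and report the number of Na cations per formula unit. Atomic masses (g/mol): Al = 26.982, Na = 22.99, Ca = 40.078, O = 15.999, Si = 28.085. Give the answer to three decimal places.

Na2O (M=61.979): mol = 0.12827; Na = 0.25654, O = 0.12827.
CaO (M=56.077): mol = 0.12091; Ca = 0.12091, O = 0.12091.
Al2O3 (M=101.961): mol = 0.24588; Al = 0.49176, O = 0.73764.
SiO2 (M=60.083): mol = 1.00877; Si = 1.00877, O = 2.01754.
ΣO = 3.00436; factor = 8/ΣO = 2.66280.
Na apfu = 0.25654 × 2.66280 = 0.683.

0.683 Na apfu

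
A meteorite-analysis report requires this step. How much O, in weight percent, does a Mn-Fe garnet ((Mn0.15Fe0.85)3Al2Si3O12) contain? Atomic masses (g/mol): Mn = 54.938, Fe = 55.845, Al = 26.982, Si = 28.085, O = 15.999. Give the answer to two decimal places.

38.60 weight percent

M((Mn0.15Fe0.85)3Al2Si3O12) = 497.334 g/mol.
O contributes 12 × 15.999 = 191.988 g per mole.
191.988/497.334 = 0.3860 → 38.60%.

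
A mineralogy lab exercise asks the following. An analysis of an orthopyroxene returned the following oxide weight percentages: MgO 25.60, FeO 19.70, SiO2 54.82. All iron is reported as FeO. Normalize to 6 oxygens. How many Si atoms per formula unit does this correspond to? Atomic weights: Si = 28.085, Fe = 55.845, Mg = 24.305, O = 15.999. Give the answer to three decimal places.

25.60 wt% MgO ÷ 40.304 g/mol = 0.63517 mol, giving 0.63517 Mg and 0.63517 O.
19.70 wt% FeO ÷ 71.844 g/mol = 0.27421 mol, giving 0.27421 Fe and 0.27421 O.
54.82 wt% SiO2 ÷ 60.083 g/mol = 0.91240 mol, giving 0.91240 Si and 1.82480 O.
Oxygen sums to 2.73418; scaling by 6/2.73418 = 2.19444 puts the formula on 6 O.
Si: 0.91240 × 2.19444 = 2.002 atoms per formula unit.

2.002 Si apfu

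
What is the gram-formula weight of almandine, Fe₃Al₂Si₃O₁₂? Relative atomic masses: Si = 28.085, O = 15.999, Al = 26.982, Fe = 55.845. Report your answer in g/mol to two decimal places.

497.74 g/mol

Fe: 3 × 55.845 = 167.5350
Al: 2 × 26.982 = 53.9640
Si: 3 × 28.085 = 84.2550
O: 12 × 15.999 = 191.9880
Summing the contributions gives the formula mass.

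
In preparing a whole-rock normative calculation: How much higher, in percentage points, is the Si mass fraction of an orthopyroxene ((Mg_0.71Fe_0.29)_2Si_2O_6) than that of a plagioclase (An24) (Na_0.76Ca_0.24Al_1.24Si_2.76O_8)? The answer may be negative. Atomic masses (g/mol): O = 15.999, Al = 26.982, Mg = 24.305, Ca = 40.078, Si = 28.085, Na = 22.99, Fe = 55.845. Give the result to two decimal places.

-3.49 percentage points

M((Mg_0.71Fe_0.29)_2Si_2O_6) = 219.067 g/mol, so wt% Si = 56.170/219.067 × 100 = 25.64%.
M(Na_0.76Ca_0.24Al_1.24Si_2.76O_8) = 266.055 g/mol, so wt% Si = 77.515/266.055 × 100 = 29.13%.
25.64 − 29.13 = -3.49 pp.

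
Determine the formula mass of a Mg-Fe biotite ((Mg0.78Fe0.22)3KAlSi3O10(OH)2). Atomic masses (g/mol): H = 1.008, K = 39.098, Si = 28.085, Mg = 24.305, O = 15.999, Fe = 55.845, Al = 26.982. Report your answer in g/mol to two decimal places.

The formula mass is the sum 2.34×24.305 + 0.66×55.845 + 1×39.098 + 1×26.982 + 3×28.085 + 12×15.999 + 2×1.008.

438.07 g/mol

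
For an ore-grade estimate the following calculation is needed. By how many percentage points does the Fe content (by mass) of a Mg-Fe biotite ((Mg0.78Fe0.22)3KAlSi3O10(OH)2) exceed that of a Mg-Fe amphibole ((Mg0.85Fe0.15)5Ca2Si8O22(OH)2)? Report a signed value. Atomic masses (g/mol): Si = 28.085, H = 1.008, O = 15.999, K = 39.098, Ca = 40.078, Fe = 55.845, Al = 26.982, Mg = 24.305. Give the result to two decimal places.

3.40 percentage points

First mineral: 36.858 g Fe in 438.070 g formula = 8.41 wt% Fe.
Second mineral: 41.884 g Fe in 836.008 g formula = 5.01 wt% Fe.
8.41% − 5.01% gives a difference of 3.40 percentage points.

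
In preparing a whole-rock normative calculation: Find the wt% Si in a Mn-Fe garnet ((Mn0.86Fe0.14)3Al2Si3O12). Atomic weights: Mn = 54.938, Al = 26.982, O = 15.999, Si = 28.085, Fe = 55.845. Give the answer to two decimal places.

17.01 weight percent

Molar mass of (Mn0.86Fe0.14)3Al2Si3O12: 2.58*54.938 + 0.42*55.845 + 2*26.982 + 3*28.085 + 12*15.999 = 495.402 g/mol.
Mass of Si per formula unit: 3 × 28.085 = 84.255 g.
Weight fraction Si = 84.255 / 495.402 = 0.1701.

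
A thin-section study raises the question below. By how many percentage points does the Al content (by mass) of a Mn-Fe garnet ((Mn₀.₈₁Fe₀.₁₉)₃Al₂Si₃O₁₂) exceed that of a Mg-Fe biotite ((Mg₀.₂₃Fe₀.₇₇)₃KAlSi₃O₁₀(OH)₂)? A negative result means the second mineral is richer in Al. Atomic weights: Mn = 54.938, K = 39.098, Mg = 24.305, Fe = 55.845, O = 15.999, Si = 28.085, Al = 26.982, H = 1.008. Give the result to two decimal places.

5.38 percentage points

First mineral: 53.964 g Al in 495.538 g formula = 10.89 wt% Al.
Second mineral: 26.982 g Al in 490.111 g formula = 5.51 wt% Al.
10.89% − 5.51% gives a difference of 5.38 percentage points.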